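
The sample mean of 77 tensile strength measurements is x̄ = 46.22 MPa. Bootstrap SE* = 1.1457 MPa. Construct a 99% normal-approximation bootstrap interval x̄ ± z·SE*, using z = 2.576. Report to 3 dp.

(43.269, 49.171)

Margin = 2.576 × 1.1457 = 2.9513
Interval: 46.22 ± 2.9513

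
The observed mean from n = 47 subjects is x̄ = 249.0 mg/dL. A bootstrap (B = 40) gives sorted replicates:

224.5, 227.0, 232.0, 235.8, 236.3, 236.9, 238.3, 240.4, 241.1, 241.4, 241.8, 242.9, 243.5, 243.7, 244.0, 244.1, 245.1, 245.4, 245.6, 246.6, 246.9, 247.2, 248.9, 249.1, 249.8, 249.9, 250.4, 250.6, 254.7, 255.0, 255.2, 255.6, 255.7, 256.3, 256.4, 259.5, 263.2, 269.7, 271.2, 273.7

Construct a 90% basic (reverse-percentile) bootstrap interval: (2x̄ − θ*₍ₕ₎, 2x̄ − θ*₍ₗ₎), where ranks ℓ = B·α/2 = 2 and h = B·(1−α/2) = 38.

(228.3, 271.0)

Percentile endpoints at ranks 2 and 38: θ*₍2₎ = 227.0, θ*₍38₎ = 269.7.
Basic interval reflects these around x̄:
  lower = 2 × 249.0 − 269.7 = 228.3
  upper = 2 × 249.0 − 227.0 = 271.0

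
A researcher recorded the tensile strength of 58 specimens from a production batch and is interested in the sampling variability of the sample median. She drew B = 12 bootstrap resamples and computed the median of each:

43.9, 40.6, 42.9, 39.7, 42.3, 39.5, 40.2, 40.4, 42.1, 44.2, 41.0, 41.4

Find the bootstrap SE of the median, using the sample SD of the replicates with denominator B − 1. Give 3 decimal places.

Bootstrap SE is the standard deviation of the 12 replicate medians.
Mean of replicates: (43.9 + 40.6 + 42.9 + 39.7 + 42.3 + 39.5 + 40.2 + 40.4 + 42.1 + 44.2 + 41.0 + 41.4) / 12 = 498.2000 / 12 = 41.5167
Sum of squared deviations: (+2.3833)² + (−0.9167)² + (+1.3833)² + (−1.8167)² + (+0.7833)² + (−2.0167)² + (−1.3167)² + (−1.1167)² + (+0.5833)² + (+2.6833)² + (−0.5167)² + (−0.1167)² = 27.2167
Variance = 27.2167 / 11 = 2.4742
SE* = √2.4742

SE* = 1.573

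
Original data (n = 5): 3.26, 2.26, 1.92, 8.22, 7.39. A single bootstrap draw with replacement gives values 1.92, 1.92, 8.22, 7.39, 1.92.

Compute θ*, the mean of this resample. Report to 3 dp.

θ* = 4.274

Mean = (1.92 + 1.92 + 8.22 + 7.39 + 1.92) / 5 = 21.370 / 5 = 4.274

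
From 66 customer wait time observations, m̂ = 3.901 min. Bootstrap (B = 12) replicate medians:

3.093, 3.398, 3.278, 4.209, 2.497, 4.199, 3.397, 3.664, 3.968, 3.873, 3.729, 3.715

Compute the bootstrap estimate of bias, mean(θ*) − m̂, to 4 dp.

bias = −0.3160

mean(θ*) = (3.093 + 3.398 + 3.278 + 4.209 + 2.497 + 4.199 + 3.397 + 3.664 + 3.968 + 3.873 + 3.729 + 3.715) / 12 = 3.58500
bias = 3.58500 − 3.901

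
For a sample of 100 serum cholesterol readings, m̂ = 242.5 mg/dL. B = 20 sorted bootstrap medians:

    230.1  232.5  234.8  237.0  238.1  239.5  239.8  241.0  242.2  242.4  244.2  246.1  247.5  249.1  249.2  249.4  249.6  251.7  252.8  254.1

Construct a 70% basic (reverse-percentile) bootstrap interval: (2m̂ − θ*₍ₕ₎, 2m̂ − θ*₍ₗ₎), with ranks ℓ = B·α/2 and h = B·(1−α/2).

(235.4, 250.2)

Percentile endpoints at ranks 3 and 17: θ*₍3₎ = 234.8, θ*₍17₎ = 249.6.
Basic interval reflects these around m̂:
  lower = 2 × 242.5 − 249.6 = 235.4
  upper = 2 × 242.5 − 234.8 = 250.2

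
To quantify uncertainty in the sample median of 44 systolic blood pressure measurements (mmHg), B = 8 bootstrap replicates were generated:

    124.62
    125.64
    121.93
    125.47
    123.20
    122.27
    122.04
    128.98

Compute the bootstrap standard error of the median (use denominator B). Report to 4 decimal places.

Bootstrap SE is the standard deviation of the 8 replicate medians.
Mean of replicates: (124.62 + 125.64 + 121.93 + 125.47 + 123.20 + 122.27 + 122.04 + 128.98) / 8 = 994.15000 / 8 = 124.26875
Sum of squared deviations: (+0.35125)² + (+1.37125)² + (−2.33875)² + (+1.20125)² + (−1.06875)² + (−1.99875)² + (−2.22875)² + (+4.71125)² = 41.21689
Variance = 41.21689 / 8 = 5.15211
SE* = √5.15211

SE* = 2.2698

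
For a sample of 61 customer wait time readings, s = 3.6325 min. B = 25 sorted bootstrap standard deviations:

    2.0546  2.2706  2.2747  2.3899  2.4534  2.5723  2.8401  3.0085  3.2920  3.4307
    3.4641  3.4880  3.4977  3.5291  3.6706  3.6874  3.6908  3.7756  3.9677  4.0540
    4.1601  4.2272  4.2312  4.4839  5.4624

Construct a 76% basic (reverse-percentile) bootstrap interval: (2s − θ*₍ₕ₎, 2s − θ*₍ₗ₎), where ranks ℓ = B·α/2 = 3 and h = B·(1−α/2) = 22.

(3.0378, 4.9903)

Percentile endpoints at ranks 3 and 22: θ*₍3₎ = 2.2747, θ*₍22₎ = 4.2272.
Basic interval reflects these around s:
  lower = 2 × 3.6325 − 4.2272 = 3.0378
  upper = 2 × 3.6325 − 2.2747 = 4.9903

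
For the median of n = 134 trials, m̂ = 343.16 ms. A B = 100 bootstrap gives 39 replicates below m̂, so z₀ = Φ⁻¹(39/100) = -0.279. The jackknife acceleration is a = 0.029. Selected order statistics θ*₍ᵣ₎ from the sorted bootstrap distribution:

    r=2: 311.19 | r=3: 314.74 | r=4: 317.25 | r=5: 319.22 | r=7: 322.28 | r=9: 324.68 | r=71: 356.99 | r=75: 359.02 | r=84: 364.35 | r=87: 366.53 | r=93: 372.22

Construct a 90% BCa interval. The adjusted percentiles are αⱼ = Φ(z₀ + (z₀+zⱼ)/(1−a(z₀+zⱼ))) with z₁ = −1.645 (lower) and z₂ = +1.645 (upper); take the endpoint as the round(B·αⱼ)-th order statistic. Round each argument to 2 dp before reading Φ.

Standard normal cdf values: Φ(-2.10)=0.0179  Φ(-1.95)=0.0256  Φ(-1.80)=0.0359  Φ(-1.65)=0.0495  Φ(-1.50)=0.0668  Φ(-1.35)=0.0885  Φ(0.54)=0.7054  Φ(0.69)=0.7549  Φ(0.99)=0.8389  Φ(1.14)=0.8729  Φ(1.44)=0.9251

Lower: z₀ + z₁ = -0.279 + (-1.645) = -1.924; 1 − a(z₀+z₁) = 1 − (0.029)(-1.924) = 1.0558; argument = -0.279 + (-1.924)/1.0558 = -2.1013 → -2.10.
α₁ = Φ(-2.10) = 0.0179; rank = round(100 × 0.0179) = 2; θ*₍2₎ = 311.19.
Upper: z₀ + z₂ = 1.366; 1 − a(z₀+z₂) = 0.9604; argument = 1.1433 → 1.14; α₂ = 0.8729; rank = 87; θ*₍87₎ = 366.53.

(311.19, 366.53)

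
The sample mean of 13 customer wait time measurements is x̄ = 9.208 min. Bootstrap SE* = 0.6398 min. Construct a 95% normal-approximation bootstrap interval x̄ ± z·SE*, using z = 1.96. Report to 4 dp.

(7.9540, 10.4620)

Margin = 1.96 × 0.6398 = 1.25401
Interval: 9.208 ± 1.25401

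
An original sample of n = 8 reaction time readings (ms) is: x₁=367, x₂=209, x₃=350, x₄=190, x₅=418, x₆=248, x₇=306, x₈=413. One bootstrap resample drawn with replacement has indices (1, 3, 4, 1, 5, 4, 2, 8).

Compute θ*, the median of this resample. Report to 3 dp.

Resample values: 367, 350, 190, 367, 418, 190, 209, 413.
Sorted: 190, 190, 209, 350, 367, 367, 413, 418
Median = average of the two middle values = 358.500

θ* = 358.500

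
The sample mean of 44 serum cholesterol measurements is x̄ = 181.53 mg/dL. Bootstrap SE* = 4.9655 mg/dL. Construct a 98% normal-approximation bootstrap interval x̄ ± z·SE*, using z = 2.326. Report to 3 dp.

(169.980, 193.080)

Margin = 2.326 × 4.9655 = 11.5498
Interval: 181.53 ± 11.5498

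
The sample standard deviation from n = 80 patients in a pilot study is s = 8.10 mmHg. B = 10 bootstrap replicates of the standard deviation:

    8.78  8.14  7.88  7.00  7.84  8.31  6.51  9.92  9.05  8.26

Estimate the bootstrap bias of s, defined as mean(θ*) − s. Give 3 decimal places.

bias = +0.069

mean(θ*) = (8.78 + 8.14 + 7.88 + 7.00 + 7.84 + 8.31 + 6.51 + 9.92 + 9.05 + 8.26) / 10 = 8.1690
bias = 8.1690 − 8.10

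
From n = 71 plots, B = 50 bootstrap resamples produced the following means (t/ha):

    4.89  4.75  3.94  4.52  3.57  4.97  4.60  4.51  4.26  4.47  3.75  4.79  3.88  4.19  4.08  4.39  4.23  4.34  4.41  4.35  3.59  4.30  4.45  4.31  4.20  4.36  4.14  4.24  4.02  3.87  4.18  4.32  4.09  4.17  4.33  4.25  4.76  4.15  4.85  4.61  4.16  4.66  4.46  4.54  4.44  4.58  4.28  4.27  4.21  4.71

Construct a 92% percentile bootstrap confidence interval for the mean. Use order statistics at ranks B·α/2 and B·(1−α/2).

Sorted replicates: 3.57, 3.59, 3.75, 3.87, 3.88, 3.94, 4.02, 4.08, 4.09, 4.14, 4.15, 4.16, 4.17, 4.18, 4.19, 4.20, 4.21, 4.23, 4.24, 4.25, 4.26, 4.27, 4.28, 4.30, 4.31, 4.32, 4.33, 4.34, 4.35, 4.36, 4.39, 4.41, 4.44, 4.45, 4.46, 4.47, 4.51, 4.52, 4.54, 4.58, 4.60, 4.61, 4.66, 4.71, 4.75, 4.76, 4.79, 4.85, 4.89, 4.97
α = 0.08; lower rank = 50 × 0.040 = 2; upper rank = 50 × 0.960 = 48.
The 2nd smallest replicate is 3.59; the 48th is 4.85.

(3.59, 4.85)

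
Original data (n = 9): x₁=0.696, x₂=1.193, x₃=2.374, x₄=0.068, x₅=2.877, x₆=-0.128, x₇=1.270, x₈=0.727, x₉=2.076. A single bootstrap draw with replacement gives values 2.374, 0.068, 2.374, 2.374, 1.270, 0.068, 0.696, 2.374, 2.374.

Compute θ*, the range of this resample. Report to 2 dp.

Range = 2.374 − 0.068 = 2.31

θ* = 2.31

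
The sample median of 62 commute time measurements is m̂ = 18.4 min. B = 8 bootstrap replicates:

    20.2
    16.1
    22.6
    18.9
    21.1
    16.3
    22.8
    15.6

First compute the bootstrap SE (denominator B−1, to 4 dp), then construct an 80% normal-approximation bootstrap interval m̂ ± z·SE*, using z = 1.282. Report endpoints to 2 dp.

(14.64, 22.16)

Mean of replicates = 19.2000; sum of squared deviations = 60.2000; SE* = √(60.2000/7) = 2.9326
Margin = 1.282 × 2.9326 = 3.760
Interval: 18.4 ± 3.760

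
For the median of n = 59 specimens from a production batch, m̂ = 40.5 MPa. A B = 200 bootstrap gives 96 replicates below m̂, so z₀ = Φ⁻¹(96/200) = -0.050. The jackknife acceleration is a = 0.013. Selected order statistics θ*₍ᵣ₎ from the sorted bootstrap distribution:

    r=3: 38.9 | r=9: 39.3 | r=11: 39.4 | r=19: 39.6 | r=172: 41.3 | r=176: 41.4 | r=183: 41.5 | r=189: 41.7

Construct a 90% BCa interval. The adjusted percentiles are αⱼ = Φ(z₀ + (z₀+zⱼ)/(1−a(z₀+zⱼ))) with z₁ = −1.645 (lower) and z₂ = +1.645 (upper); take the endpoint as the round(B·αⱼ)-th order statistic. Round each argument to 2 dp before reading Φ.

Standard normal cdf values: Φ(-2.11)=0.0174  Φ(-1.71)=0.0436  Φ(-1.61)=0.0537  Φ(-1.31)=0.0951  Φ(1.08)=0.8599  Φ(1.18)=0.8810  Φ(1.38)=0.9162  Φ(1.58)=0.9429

(39.3, 41.7)

Lower: z₀ + z₁ = -0.050 + (-1.645) = -1.695; 1 − a(z₀+z₁) = 1 − (0.013)(-1.695) = 1.0220; argument = -0.050 + (-1.695)/1.0220 = -1.7085 → -1.71.
α₁ = Φ(-1.71) = 0.0436; rank = round(200 × 0.0436) = 9; θ*₍9₎ = 39.3.
Upper: z₀ + z₂ = 1.595; 1 − a(z₀+z₂) = 0.9793; argument = 1.5788 → 1.58; α₂ = 0.9429; rank = 189; θ*₍189₎ = 41.7.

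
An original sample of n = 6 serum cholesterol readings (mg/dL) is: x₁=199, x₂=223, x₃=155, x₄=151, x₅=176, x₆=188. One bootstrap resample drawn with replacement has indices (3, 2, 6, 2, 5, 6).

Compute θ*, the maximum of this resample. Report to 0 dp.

θ* = 223

Resample values: 155, 223, 188, 223, 176, 188.
Maximum = 223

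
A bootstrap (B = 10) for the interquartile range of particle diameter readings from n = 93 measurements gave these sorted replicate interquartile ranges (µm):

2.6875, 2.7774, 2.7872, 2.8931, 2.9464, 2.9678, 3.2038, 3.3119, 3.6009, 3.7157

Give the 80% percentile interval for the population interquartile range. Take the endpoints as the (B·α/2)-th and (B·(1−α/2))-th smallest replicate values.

(2.6875, 3.6009)

α = 0.20; lower rank = 10 × 0.100 = 1; upper rank = 10 × 0.900 = 9.
The 1st smallest replicate is 2.6875; the 9th is 3.6009.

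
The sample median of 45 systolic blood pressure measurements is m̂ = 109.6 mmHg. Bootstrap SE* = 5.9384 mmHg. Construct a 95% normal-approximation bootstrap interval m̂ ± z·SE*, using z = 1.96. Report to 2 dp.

Margin = 1.96 × 5.9384 = 11.639
Interval: 109.6 ± 11.639

(97.96, 121.24)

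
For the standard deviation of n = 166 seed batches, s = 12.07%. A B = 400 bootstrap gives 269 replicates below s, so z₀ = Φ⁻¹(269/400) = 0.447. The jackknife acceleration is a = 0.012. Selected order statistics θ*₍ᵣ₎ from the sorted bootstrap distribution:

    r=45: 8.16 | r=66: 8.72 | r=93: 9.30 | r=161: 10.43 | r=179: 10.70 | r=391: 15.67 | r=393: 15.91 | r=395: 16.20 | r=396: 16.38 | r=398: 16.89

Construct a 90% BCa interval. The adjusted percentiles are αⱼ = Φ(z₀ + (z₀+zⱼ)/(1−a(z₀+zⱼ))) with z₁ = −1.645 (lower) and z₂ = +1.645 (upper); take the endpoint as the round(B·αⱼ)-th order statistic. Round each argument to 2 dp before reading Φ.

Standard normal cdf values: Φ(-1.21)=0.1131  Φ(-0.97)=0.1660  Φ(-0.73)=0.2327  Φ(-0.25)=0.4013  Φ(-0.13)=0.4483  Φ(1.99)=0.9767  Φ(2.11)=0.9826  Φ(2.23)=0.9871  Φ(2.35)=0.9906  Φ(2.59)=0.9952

(9.30, 16.89)

Lower: z₀ + z₁ = 0.447 + (-1.645) = -1.198; 1 − a(z₀+z₁) = 1 − (0.012)(-1.198) = 1.0144; argument = 0.447 + (-1.198)/1.0144 = -0.7340 → -0.73.
α₁ = Φ(-0.73) = 0.2327; rank = round(400 × 0.2327) = 93; θ*₍93₎ = 9.30.
Upper: z₀ + z₂ = 2.092; 1 − a(z₀+z₂) = 0.9749; argument = 2.5929 → 2.59; α₂ = 0.9952; rank = 398; θ*₍398₎ = 16.89.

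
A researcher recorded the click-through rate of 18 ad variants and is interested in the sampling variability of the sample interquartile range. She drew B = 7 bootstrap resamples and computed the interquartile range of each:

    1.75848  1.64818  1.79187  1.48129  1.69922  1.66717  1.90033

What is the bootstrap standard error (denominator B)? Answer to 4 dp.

SE* = 0.1215

Bootstrap SE is the standard deviation of the 7 replicate interquartile ranges.
Mean of replicates: (1.75848 + 1.64818 + 1.79187 + 1.48129 + 1.69922 + 1.66717 + 1.90033) / 7 = 11.946540 / 7 = 1.706649
Sum of squared deviations: (+0.051831)² + (−0.058469)² + (+0.085221)² + (−0.225359)² + (−0.007429)² + (−0.039479)² + (+0.193681)² = 0.103280
Variance = 0.103280 / 7 = 0.014754
SE* = √0.014754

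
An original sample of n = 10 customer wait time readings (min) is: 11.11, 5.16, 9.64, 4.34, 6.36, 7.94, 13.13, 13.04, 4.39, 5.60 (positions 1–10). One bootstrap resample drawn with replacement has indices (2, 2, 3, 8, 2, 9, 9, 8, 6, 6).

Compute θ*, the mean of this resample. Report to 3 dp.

θ* = 7.586

Resample values: 5.16, 5.16, 9.64, 13.04, 5.16, 4.39, 4.39, 13.04, 7.94, 7.94.
Mean = (5.16 + 5.16 + 9.64 + 13.04 + 5.16 + 4.39 + 4.39 + 13.04 + 7.94 + 7.94) / 10 = 75.860 / 10 = 7.586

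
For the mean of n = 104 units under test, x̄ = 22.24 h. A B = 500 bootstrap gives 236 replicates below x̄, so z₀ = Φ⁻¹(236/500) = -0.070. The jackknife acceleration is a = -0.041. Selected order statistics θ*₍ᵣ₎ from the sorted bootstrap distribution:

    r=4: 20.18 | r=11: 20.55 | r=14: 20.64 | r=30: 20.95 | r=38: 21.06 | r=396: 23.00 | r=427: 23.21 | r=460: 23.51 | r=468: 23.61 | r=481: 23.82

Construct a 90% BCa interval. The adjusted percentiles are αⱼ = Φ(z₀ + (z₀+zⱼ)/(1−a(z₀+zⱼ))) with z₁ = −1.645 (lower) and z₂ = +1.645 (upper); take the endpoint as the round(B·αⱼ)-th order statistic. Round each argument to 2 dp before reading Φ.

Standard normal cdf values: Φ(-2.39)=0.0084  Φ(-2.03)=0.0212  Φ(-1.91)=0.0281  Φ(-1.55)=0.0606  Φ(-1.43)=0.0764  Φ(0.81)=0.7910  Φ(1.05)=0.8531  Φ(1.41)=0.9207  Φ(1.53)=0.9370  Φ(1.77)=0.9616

Lower: z₀ + z₁ = -0.070 + (-1.645) = -1.715; 1 − a(z₀+z₁) = 1 − (-0.041)(-1.715) = 0.9297; argument = -0.070 + (-1.715)/0.9297 = -1.9147 → -1.91.
α₁ = Φ(-1.91) = 0.0281; rank = round(500 × 0.0281) = 14; θ*₍14₎ = 20.64.
Upper: z₀ + z₂ = 1.575; 1 − a(z₀+z₂) = 1.0646; argument = 1.4095 → 1.41; α₂ = 0.9207; rank = 460; θ*₍460₎ = 23.51.

(20.64, 23.51)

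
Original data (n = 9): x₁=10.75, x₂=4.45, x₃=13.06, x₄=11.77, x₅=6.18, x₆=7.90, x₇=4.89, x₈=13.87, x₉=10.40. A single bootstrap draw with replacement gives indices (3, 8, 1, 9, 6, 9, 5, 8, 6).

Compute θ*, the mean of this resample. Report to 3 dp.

Resample values: 13.06, 13.87, 10.75, 10.40, 7.90, 10.40, 6.18, 13.87, 7.90.
Mean = (13.06 + 13.87 + 10.75 + 10.40 + 7.90 + 10.40 + 6.18 + 13.87 + 7.90) / 9 = 94.330 / 9 = 10.481

θ* = 10.481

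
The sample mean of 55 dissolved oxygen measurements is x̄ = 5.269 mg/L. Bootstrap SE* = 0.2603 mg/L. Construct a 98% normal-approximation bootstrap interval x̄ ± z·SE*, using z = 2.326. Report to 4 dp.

(4.6635, 5.8745)

Margin = 2.326 × 0.2603 = 0.60546
Interval: 5.269 ± 0.60546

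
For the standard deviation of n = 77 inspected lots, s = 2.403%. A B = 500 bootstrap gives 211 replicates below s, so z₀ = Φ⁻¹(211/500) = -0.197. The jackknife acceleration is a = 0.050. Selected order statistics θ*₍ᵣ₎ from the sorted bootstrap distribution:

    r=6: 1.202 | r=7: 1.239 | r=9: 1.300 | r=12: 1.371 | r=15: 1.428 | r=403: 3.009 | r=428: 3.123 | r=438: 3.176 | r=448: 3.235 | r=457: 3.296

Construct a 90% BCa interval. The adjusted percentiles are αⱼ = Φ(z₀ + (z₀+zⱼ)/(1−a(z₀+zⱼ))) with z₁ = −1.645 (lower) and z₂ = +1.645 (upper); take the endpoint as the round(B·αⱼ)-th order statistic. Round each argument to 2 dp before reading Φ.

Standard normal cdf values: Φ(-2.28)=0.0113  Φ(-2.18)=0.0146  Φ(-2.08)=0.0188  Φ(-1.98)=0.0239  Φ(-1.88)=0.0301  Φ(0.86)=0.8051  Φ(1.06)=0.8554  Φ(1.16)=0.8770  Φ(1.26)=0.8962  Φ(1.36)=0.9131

(1.428, 3.296)

Lower: z₀ + z₁ = -0.197 + (-1.645) = -1.842; 1 − a(z₀+z₁) = 1 − (0.050)(-1.842) = 1.0921; argument = -0.197 + (-1.842)/1.0921 = -1.8837 → -1.88.
α₁ = Φ(-1.88) = 0.0301; rank = round(500 × 0.0301) = 15; θ*₍15₎ = 1.428.
Upper: z₀ + z₂ = 1.448; 1 − a(z₀+z₂) = 0.9276; argument = 1.3640 → 1.36; α₂ = 0.9131; rank = 457; θ*₍457₎ = 3.296.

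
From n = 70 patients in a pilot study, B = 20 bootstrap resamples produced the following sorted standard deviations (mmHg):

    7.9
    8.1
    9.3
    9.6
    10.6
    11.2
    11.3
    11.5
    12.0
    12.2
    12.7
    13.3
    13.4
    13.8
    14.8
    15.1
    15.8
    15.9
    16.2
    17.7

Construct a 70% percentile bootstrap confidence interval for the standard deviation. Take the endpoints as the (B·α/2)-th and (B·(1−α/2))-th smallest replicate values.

α = 0.30; lower rank = 20 × 0.150 = 3; upper rank = 20 × 0.850 = 17.
The 3rd smallest replicate is 9.3; the 17th is 15.8.

(9.3, 15.8)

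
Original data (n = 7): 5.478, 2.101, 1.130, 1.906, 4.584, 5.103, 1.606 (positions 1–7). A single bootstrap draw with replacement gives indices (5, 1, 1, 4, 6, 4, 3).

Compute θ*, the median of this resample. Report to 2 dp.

Resample values: 4.584, 5.478, 5.478, 1.906, 5.103, 1.906, 1.130.
Sorted: 1.130, 1.906, 1.906, 4.584, 5.103, 5.478, 5.478
Median = middle value = 4.58

θ* = 4.58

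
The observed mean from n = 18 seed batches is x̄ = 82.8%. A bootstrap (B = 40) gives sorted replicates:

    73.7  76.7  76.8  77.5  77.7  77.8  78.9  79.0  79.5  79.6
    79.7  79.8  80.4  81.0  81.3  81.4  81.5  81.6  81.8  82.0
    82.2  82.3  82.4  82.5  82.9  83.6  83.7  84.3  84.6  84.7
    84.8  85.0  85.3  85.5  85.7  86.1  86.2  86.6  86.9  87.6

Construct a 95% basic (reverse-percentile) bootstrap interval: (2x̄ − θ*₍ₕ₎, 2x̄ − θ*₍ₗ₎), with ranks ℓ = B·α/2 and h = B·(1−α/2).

Percentile endpoints at ranks 1 and 39: θ*₍1₎ = 73.7, θ*₍39₎ = 86.9.
Basic interval reflects these around x̄:
  lower = 2 × 82.8 − 86.9 = 78.7
  upper = 2 × 82.8 − 73.7 = 91.9

(78.7, 91.9)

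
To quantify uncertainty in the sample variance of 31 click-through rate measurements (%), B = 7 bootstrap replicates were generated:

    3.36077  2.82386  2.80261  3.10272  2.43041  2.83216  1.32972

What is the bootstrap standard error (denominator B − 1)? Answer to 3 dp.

SE* = 0.656

Bootstrap SE is the standard deviation of the 7 replicate variances.
Mean of replicates: (3.36077 + 2.82386 + 2.80261 + 3.10272 + 2.43041 + 2.83216 + 1.32972) / 7 = 18.682250 / 7 = 2.668893
Sum of squared deviations: (+0.691877)² + (+0.154967)² + (+0.133717)² + (+0.433827)² + (−0.238483)² + (+0.163267)² + (−1.339173)² = 2.585709
Variance = 2.585709 / 6 = 0.430952
SE* = √0.430952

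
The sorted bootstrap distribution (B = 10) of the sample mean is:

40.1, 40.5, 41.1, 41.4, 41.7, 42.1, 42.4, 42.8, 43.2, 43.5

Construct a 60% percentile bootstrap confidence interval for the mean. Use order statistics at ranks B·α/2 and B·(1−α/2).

(40.5, 42.8)

α = 0.40; lower rank = 10 × 0.200 = 2; upper rank = 10 × 0.800 = 8.
The 2nd smallest replicate is 40.5; the 8th is 42.8.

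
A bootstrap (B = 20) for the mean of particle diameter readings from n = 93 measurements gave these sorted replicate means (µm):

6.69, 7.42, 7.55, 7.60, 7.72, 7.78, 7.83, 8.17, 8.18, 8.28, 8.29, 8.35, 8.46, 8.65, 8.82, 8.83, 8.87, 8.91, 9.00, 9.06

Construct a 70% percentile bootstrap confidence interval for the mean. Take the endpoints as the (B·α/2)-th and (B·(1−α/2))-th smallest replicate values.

α = 0.30; lower rank = 20 × 0.150 = 3; upper rank = 20 × 0.850 = 17.
The 3rd smallest replicate is 7.55; the 17th is 8.87.

(7.55, 8.87)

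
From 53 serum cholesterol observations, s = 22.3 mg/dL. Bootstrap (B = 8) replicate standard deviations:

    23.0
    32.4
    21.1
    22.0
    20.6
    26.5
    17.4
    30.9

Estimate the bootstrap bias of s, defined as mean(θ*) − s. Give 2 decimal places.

bias = +1.94

mean(θ*) = (23.0 + 32.4 + 21.1 + 22.0 + 20.6 + 26.5 + 17.4 + 30.9) / 8 = 24.238
bias = 24.238 − 22.3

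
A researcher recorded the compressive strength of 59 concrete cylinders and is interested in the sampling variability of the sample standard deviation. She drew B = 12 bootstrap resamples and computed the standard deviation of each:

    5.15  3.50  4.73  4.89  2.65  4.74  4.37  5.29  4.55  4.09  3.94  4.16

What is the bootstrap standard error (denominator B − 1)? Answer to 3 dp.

Bootstrap SE is the standard deviation of the 12 replicate standard deviations.
Mean of replicates: (5.15 + 3.50 + 4.73 + 4.89 + 2.65 + 4.74 + 4.37 + 5.29 + 4.55 + 4.09 + 3.94 + 4.16) / 12 = 52.0600 / 12 = 4.3383
Sum of squared deviations: (+0.8117)² + (−0.8383)² + (+0.3917)² + (+0.5517)² + (−1.6883)² + (+0.4017)² + (+0.0317)² + (+0.9517)² + (+0.2117)² + (−0.2483)² + (−0.3983)² + (−0.1783)² = 6.0348
Variance = 6.0348 / 11 = 0.5486
SE* = √0.5486

SE* = 0.741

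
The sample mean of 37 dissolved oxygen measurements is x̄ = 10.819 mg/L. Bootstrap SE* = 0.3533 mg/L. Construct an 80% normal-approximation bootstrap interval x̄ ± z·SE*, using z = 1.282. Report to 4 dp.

Margin = 1.282 × 0.3533 = 0.45293
Interval: 10.819 ± 0.45293

(10.3661, 11.2719)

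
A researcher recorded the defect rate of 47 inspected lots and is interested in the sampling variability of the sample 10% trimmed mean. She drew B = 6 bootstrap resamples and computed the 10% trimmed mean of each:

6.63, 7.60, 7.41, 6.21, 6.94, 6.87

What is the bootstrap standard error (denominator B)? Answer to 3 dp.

Bootstrap SE is the standard deviation of the 6 replicate 10% trimmed means.
Mean of replicates: (6.63 + 7.60 + 7.41 + 6.21 + 6.94 + 6.87) / 6 = 41.6600 / 6 = 6.9433
Sum of squared deviations: (−0.3133)² + (+0.6567)² + (+0.4667)² + (−0.7333)² + (−0.0033)² + (−0.0733)² = 1.2903
Variance = 1.2903 / 6 = 0.2151
SE* = √0.2151

SE* = 0.464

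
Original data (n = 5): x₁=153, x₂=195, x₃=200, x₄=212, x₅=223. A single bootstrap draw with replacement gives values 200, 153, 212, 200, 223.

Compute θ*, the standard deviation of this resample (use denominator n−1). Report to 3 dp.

θ* = 26.708

Mean = 197.6000; sum of squared deviations = 2853.2000
s² = 2853.2000 / 4 = 713.3000
s = √713.3000 = 26.708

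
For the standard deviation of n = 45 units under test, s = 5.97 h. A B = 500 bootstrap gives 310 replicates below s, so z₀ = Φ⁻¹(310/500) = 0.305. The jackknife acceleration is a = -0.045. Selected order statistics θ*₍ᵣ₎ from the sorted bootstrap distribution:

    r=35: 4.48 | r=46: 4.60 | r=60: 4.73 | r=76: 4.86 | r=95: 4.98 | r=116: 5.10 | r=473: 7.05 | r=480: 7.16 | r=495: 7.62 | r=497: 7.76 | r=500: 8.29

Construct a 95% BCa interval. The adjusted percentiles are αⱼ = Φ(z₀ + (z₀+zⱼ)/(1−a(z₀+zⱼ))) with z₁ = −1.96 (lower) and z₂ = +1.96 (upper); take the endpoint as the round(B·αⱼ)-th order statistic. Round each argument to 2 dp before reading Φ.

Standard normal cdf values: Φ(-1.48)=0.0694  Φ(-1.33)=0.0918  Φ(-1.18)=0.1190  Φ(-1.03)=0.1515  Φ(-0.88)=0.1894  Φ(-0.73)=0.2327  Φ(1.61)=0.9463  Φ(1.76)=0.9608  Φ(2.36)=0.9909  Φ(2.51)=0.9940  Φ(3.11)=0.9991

(4.48, 7.62)

Lower: z₀ + z₁ = 0.305 + (-1.960) = -1.655; 1 − a(z₀+z₁) = 1 − (-0.045)(-1.655) = 0.9255; argument = 0.305 + (-1.655)/0.9255 = -1.4832 → -1.48.
α₁ = Φ(-1.48) = 0.0694; rank = round(500 × 0.0694) = 35; θ*₍35₎ = 4.48.
Upper: z₀ + z₂ = 2.265; 1 − a(z₀+z₂) = 1.1019; argument = 2.3605 → 2.36; α₂ = 0.9909; rank = 495; θ*₍495₎ = 7.62.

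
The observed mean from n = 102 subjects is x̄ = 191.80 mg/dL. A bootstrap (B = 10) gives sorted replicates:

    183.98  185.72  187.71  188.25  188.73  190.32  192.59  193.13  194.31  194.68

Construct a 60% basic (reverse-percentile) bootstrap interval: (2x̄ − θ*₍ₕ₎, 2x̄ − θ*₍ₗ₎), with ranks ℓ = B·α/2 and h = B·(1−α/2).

Percentile endpoints at ranks 2 and 8: θ*₍2₎ = 185.72, θ*₍8₎ = 193.13.
Basic interval reflects these around x̄:
  lower = 2 × 191.80 − 193.13 = 190.47
  upper = 2 × 191.80 − 185.72 = 197.88

(190.47, 197.88)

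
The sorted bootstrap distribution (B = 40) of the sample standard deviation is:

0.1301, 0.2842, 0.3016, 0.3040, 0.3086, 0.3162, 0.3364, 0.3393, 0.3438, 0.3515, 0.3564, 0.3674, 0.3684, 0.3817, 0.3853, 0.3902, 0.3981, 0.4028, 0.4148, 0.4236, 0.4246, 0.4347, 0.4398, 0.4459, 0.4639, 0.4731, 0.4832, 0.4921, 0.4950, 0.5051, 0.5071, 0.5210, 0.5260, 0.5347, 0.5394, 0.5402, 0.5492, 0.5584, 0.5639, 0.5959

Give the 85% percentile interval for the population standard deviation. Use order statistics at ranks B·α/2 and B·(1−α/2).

(0.3016, 0.5492)

α = 0.15; lower rank = 40 × 0.075 = 3; upper rank = 40 × 0.925 = 37.
The 3rd smallest replicate is 0.3016; the 37th is 0.5492.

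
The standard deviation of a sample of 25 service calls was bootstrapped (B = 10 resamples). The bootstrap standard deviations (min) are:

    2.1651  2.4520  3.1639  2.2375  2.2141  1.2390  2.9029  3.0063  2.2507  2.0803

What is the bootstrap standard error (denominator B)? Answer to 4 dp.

Bootstrap SE is the standard deviation of the 10 replicate standard deviations.
Mean of replicates: (2.1651 + 2.4520 + 3.1639 + 2.2375 + 2.2141 + 1.2390 + 2.9029 + 3.0063 + 2.2507 + 2.0803) / 10 = 23.71180 / 10 = 2.37118
Sum of squared deviations: (−0.20608)² + (+0.08082)² + (+0.79272)² + (−0.13368)² + (−0.15708)² + (−1.13218)² + (+0.53172)² + (+0.63512)² + (−0.12048)² + (−0.29088)² = 2.78701
Variance = 2.78701 / 10 = 0.27870
SE* = √0.27870

SE* = 0.5279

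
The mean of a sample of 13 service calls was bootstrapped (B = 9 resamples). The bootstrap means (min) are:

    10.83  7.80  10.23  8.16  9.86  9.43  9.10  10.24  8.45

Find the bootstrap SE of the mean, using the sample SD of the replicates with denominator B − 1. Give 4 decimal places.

Bootstrap SE is the standard deviation of the 9 replicate means.
Mean of replicates: (10.83 + 7.80 + 10.23 + 8.16 + 9.86 + 9.43 + 9.10 + 10.24 + 8.45) / 9 = 84.10000 / 9 = 9.34444
Sum of squared deviations: (+1.48556)² + (−1.54444)² + (+0.88556)² + (−1.18444)² + (+0.51556)² + (+0.08556)² + (−0.24444)² + (+0.89556)² + (−0.89444)² = 8.71422
Variance = 8.71422 / 8 = 1.08928
SE* = √1.08928

SE* = 1.0437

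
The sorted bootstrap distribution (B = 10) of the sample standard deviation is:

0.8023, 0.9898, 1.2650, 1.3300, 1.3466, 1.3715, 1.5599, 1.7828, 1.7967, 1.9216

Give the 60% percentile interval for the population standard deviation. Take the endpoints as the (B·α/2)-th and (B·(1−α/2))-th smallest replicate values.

α = 0.40; lower rank = 10 × 0.200 = 2; upper rank = 10 × 0.800 = 8.
The 2nd smallest replicate is 0.9898; the 8th is 1.7828.

(0.9898, 1.7828)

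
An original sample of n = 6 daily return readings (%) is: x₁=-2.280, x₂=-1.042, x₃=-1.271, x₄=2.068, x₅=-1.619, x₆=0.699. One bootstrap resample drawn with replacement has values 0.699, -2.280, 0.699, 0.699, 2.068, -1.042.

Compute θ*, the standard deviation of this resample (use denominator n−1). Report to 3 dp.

Mean = 0.1405; sum of squared deviations = 11.9081
s² = 11.9081 / 5 = 2.3816
s = √2.3816 = 1.543

θ* = 1.543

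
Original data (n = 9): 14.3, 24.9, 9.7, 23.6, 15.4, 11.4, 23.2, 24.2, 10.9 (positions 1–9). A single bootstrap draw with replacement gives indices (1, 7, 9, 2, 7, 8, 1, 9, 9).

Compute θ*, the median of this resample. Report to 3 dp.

θ* = 14.300

Resample values: 14.3, 23.2, 10.9, 24.9, 23.2, 24.2, 14.3, 10.9, 10.9.
Sorted: 10.9, 10.9, 10.9, 14.3, 14.3, 23.2, 23.2, 24.2, 24.9
Median = middle value = 14.300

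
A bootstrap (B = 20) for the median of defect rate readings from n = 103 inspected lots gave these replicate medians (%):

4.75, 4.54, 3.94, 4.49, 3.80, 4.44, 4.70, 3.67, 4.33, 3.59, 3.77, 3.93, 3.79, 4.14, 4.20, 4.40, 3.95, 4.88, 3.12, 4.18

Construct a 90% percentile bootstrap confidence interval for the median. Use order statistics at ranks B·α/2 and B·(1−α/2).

Sorted replicates: 3.12, 3.59, 3.67, 3.77, 3.79, 3.80, 3.93, 3.94, 3.95, 4.14, 4.18, 4.20, 4.33, 4.40, 4.44, 4.49, 4.54, 4.70, 4.75, 4.88
α = 0.10; lower rank = 20 × 0.050 = 1; upper rank = 20 × 0.950 = 19.
The 1st smallest replicate is 3.12; the 19th is 4.75.

(3.12, 4.75)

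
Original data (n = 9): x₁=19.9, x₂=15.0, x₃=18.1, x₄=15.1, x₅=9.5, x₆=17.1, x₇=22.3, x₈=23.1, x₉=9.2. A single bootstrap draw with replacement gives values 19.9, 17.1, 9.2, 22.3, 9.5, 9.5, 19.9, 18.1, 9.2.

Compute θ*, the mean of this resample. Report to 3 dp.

Mean = (19.9 + 17.1 + 9.2 + 22.3 + 9.5 + 9.5 + 19.9 + 18.1 + 9.2) / 9 = 134.70 / 9 = 14.967

θ* = 14.967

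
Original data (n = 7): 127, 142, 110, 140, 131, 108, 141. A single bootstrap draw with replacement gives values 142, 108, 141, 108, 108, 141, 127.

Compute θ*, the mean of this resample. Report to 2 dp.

θ* = 125.00

Mean = (142 + 108 + 141 + 108 + 108 + 141 + 127) / 7 = 875.0 / 7 = 125.00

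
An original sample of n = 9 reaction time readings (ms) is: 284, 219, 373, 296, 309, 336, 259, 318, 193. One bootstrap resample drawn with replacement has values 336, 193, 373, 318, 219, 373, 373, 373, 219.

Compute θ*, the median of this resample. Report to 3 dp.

θ* = 336.000

Sorted: 193, 219, 219, 318, 336, 373, 373, 373, 373
Median = middle value = 336.000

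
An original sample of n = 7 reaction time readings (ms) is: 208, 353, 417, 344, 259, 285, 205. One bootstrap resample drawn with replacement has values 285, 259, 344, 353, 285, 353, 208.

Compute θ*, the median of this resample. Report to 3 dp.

Sorted: 208, 259, 285, 285, 344, 353, 353
Median = middle value = 285.000

θ* = 285.000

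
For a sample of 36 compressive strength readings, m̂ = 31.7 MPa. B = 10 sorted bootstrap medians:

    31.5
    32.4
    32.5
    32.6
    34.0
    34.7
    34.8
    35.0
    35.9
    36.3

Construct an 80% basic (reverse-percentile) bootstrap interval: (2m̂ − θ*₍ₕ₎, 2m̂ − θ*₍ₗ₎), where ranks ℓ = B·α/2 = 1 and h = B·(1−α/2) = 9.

Percentile endpoints at ranks 1 and 9: θ*₍1₎ = 31.5, θ*₍9₎ = 35.9.
Basic interval reflects these around m̂:
  lower = 2 × 31.7 − 35.9 = 27.5
  upper = 2 × 31.7 − 31.5 = 31.9

(27.5, 31.9)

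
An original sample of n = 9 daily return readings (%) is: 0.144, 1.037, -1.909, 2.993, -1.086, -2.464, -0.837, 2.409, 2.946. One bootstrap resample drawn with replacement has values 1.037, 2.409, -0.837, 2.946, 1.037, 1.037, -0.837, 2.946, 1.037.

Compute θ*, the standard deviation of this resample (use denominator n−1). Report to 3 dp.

Mean = 1.1972; sum of squared deviations = 15.9637
s² = 15.9637 / 8 = 1.9955
s = √1.9955 = 1.413

θ* = 1.413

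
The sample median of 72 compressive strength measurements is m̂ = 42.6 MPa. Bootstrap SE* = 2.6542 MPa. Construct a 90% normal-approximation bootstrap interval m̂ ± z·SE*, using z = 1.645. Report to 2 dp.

Margin = 1.645 × 2.6542 = 4.366
Interval: 42.6 ± 4.366

(38.23, 46.97)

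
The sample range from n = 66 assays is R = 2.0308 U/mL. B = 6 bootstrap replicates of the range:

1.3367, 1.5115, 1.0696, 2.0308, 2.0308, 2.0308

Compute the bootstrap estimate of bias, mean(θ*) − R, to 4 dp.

mean(θ*) = (1.3367 + 1.5115 + 1.0696 + 2.0308 + 2.0308 + 2.0308) / 6 = 1.66837
bias = 1.66837 − 2.0308

bias = −0.3624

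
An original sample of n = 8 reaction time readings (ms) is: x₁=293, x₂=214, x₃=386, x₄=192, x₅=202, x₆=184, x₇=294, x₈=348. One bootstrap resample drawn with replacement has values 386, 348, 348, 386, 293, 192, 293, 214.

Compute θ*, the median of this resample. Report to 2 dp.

Sorted: 192, 214, 293, 293, 348, 348, 386, 386
Median = average of the two middle values = 320.50

θ* = 320.50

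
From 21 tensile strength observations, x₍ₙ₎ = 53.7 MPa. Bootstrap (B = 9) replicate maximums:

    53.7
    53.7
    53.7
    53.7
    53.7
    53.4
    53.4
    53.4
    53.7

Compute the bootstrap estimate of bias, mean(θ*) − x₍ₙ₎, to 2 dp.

bias = −0.10

mean(θ*) = (53.7 + 53.7 + 53.7 + 53.7 + 53.7 + 53.4 + 53.4 + 53.4 + 53.7) / 9 = 53.600
bias = 53.600 − 53.7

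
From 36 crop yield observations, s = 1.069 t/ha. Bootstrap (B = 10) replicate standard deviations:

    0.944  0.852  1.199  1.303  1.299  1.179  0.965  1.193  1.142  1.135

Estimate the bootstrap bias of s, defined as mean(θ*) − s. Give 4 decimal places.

mean(θ*) = (0.944 + 0.852 + 1.199 + 1.303 + 1.299 + 1.179 + 0.965 + 1.193 + 1.142 + 1.135) / 10 = 1.12110
bias = 1.12110 − 1.069

bias = +0.0521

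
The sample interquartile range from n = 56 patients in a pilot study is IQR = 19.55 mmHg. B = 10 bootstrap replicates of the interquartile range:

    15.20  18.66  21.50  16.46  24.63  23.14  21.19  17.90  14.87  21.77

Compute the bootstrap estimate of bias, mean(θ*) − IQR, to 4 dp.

bias = −0.0180

mean(θ*) = (15.20 + 18.66 + 21.50 + 16.46 + 24.63 + 23.14 + 21.19 + 17.90 + 14.87 + 21.77) / 10 = 19.53200
bias = 19.53200 − 19.55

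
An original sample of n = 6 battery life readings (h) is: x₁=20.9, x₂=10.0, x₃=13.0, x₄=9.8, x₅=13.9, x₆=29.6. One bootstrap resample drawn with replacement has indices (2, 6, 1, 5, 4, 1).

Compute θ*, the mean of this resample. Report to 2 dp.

Resample values: 10.0, 29.6, 20.9, 13.9, 9.8, 20.9.
Mean = (10.0 + 29.6 + 20.9 + 13.9 + 9.8 + 20.9) / 6 = 105.10 / 6 = 17.52

θ* = 17.52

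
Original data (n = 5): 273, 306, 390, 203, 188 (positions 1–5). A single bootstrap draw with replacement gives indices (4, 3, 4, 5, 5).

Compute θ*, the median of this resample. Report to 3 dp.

Resample values: 203, 390, 203, 188, 188.
Sorted: 188, 188, 203, 203, 390
Median = middle value = 203.000

θ* = 203.000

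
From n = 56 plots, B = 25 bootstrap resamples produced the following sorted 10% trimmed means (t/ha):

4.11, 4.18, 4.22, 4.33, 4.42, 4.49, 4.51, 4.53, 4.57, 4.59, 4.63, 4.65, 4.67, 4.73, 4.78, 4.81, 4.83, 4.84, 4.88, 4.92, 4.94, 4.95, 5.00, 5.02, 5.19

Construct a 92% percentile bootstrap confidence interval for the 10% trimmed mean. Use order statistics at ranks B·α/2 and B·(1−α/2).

α = 0.08; lower rank = 25 × 0.040 = 1; upper rank = 25 × 0.960 = 24.
The 1st smallest replicate is 4.11; the 24th is 5.02.

(4.11, 5.02)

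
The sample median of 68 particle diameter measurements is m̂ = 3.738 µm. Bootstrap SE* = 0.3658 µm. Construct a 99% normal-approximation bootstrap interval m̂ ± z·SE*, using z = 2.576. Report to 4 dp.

Margin = 2.576 × 0.3658 = 0.94230
Interval: 3.738 ± 0.94230

(2.7957, 4.6803)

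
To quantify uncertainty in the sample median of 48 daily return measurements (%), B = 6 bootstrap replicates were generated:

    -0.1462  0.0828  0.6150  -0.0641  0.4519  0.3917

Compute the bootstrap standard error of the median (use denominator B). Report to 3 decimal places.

Bootstrap SE is the standard deviation of the 6 replicate medians.
Mean of replicates: ((-0.1462) + 0.0828 + 0.6150 + (-0.0641) + 0.4519 + 0.3917) / 6 = 1.33110 / 6 = 0.22185
Sum of squared deviations: (−0.36805)² + (−0.13905)² + (+0.39315)² + (−0.28595)² + (+0.23005)² + (+0.16985)² = 0.47290
Variance = 0.47290 / 6 = 0.07882
SE* = √0.07882

SE* = 0.281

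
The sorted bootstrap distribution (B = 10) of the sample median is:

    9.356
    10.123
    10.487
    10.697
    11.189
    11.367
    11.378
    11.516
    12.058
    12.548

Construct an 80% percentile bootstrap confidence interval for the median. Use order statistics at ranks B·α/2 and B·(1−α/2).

α = 0.20; lower rank = 10 × 0.100 = 1; upper rank = 10 × 0.900 = 9.
The 1st smallest replicate is 9.356; the 9th is 12.058.

(9.356, 12.058)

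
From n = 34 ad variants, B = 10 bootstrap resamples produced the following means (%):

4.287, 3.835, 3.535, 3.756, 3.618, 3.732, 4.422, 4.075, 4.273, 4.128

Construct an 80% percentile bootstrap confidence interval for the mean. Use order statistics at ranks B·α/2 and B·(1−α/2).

Sorted replicates: 3.535, 3.618, 3.732, 3.756, 3.835, 4.075, 4.128, 4.273, 4.287, 4.422
α = 0.20; lower rank = 10 × 0.100 = 1; upper rank = 10 × 0.900 = 9.
The 1st smallest replicate is 3.535; the 9th is 4.287.

(3.535, 4.287)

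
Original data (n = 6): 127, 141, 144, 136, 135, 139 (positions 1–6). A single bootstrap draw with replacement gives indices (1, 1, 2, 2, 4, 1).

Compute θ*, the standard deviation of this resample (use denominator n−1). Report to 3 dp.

Resample values: 127, 127, 141, 141, 136, 127.
Mean = 133.1667; sum of squared deviations = 244.8333
s² = 244.8333 / 5 = 48.9667
s = √48.9667 = 6.998

θ* = 6.998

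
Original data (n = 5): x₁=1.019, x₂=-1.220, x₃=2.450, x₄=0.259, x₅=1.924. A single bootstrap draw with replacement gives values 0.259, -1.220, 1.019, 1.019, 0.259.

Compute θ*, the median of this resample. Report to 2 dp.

Sorted: -1.220, 0.259, 0.259, 1.019, 1.019
Median = middle value = 0.26

θ* = 0.26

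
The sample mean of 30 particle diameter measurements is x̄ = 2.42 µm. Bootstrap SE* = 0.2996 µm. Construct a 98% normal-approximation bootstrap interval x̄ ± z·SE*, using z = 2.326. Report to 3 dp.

(1.723, 3.117)

Margin = 2.326 × 0.2996 = 0.6969
Interval: 2.42 ± 0.6969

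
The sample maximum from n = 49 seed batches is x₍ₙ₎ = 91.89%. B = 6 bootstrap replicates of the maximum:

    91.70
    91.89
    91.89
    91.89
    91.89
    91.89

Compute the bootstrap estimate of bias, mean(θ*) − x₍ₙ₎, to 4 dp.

mean(θ*) = (91.70 + 91.89 + 91.89 + 91.89 + 91.89 + 91.89) / 6 = 91.85833
bias = 91.85833 − 91.89

bias = −0.0317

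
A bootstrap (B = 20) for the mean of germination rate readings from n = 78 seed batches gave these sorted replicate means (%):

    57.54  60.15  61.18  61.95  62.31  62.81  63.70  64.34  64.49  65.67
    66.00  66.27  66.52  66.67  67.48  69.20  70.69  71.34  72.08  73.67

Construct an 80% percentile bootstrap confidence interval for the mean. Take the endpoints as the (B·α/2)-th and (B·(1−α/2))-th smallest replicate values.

α = 0.20; lower rank = 20 × 0.100 = 2; upper rank = 20 × 0.900 = 18.
The 2nd smallest replicate is 60.15; the 18th is 71.34.

(60.15, 71.34)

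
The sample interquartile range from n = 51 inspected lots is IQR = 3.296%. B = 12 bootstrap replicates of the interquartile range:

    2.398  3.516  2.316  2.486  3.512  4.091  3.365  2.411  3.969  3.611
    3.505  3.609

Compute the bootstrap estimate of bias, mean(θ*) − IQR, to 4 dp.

mean(θ*) = (2.398 + 3.516 + 2.316 + 2.486 + 3.512 + 4.091 + 3.365 + 2.411 + 3.969 + 3.611 + 3.505 + 3.609) / 12 = 3.23242
bias = 3.23242 − 3.296

bias = −0.0636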